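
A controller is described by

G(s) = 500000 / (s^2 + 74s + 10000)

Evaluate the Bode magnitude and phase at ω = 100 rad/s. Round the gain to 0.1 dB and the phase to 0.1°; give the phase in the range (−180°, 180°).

36.6 dB, -90.0°

At s = jω = j100:
quadratic: (j100)² + 74·j100 + 10000 = 0 + j7400 → |·| ≈ 7400, ∠ ≈ 90.00°
|G| = 500000 / 7400 ≈ 67.568
Gain = 20 log₁₀(67.568) ≈ 36.59 dB
∠G = 0.00° − 90.00° = -90.00°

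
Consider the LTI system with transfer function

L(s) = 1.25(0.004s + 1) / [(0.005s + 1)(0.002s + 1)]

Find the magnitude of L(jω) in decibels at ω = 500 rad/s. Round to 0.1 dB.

At ω = 500 rad/s:
zero (1 + j500·0.004) = 1 + j2 → |·| ≈ 2.2361, ∠ ≈ 63.43°
pole (1 + j500·0.005) = 1 + j2.5 → |·| ≈ 2.6926, ∠ ≈ 68.20°
pole (1 + j500·0.002) = 1 + j1 → |·| ≈ 1.4142, ∠ ≈ 45.00°
|L| = 1.25 · 2.2361 / (2.6926 · 1.4142) ≈ 0.73404
Gain = 20 log₁₀(0.73404) ≈ -2.69 dB

-2.7 dB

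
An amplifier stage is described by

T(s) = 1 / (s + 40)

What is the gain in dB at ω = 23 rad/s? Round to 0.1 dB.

Substitute s = j23:
Numerator: 1 = 1 + j0
Denominator: (j23) + 40 = 40 + j23
|N| = √(1² + 0²) ≈ 1, ∠N ≈ 0.00°
|D| = √(40² + 23²) ≈ 46.141, ∠D ≈ 29.90°
|T| = 1 / 46.141 ≈ 0.021673
Gain = 20 log₁₀(0.021673) ≈ -33.28 dB

-33.3 dB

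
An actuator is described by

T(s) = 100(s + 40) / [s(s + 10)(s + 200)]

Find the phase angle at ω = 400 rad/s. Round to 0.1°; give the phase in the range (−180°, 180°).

At s = jω = j400:
zero (s+40): 40 + j400 → |·| = √(40²+400²) = √161600 ≈ 402, ∠ = arctan(400/40) ≈ 84.29°
pole (s+10): 10 + j400 → |·| = √(10²+400²) = √160100 ≈ 400.12, ∠ = arctan(400/10) ≈ 88.57°
pole (s+200): 200 + j400 → |·| = √(200²+400²) = √200000 ≈ 447.21, ∠ = arctan(400/200) ≈ 63.43°
pole at origin: |s| = 400, ∠ = 90.00° (in denominator)
∠T = 84.29° − 242.00° = -157.71°

-157.7°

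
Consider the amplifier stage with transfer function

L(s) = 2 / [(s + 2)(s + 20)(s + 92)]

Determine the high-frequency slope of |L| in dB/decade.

-60 dB/decade

Each pole contributes −20 dB/decade at high frequency; each zero contributes +20 dB/decade.
Net: 0 zero(s) − 3 pole(s) → -60 dB/decade.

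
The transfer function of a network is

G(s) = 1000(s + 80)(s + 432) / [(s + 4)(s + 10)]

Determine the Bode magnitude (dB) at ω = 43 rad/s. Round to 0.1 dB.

At s = jω = j43:
zero (s+80): 80 + j43 → |·| = √(80²+43²) = √8249 ≈ 90.824, ∠ = arctan(43/80) ≈ 28.26°
zero (s+432): 432 + j43 → |·| = √(432²+43²) = √188473 ≈ 434.13, ∠ = arctan(43/432) ≈ 5.68°
pole (s+4): 4 + j43 → |·| = √(4²+43²) = √1865 ≈ 43.186, ∠ = arctan(43/4) ≈ 84.69°
pole (s+10): 10 + j43 → |·| = √(10²+43²) = √1949 ≈ 44.147, ∠ = arctan(43/10) ≈ 76.91°
|G| = 1000 · 39429 / 1906.5 ≈ 20681
Gain = 20 log₁₀(20681) ≈ 86.31 dB

86.3 dB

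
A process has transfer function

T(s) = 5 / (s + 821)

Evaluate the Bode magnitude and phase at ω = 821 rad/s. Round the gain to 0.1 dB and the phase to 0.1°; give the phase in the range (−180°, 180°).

At s = jω = j821:
pole (s+821): 821 + j821 → |·| = √(821²+821²) = √1348082 ≈ 1161.1, ∠ = arctan(821/821) ≈ 45.00°
|T| = 5 / 1161.1 ≈ 0.0043063
Gain = 20 log₁₀(0.0043063) ≈ -47.32 dB
∠T = 0.00° − 45.00° = -45.00°

-47.3 dB, -45.0°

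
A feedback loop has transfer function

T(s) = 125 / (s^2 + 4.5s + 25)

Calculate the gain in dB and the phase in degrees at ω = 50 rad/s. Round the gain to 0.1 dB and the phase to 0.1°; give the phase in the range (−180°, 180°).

At s = jω = j50:
quadratic: (j50)² + 4.5·j50 + 25 = -2475 + j225 → |·| ≈ 2485.2, ∠ ≈ 174.81°
|T| = 125 / 2485.2 ≈ 0.050298
Gain = 20 log₁₀(0.050298) ≈ -25.97 dB
∠T = 0.00° − 174.81° = -174.81°

-26.0 dB, -174.8°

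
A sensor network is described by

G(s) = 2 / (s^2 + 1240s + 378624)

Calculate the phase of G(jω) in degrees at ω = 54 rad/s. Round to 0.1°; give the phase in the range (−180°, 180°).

-10.1°

Substitute s = j54:
Numerator: 2 = 2 + j0
Denominator: (j54)^2 + 1240(j54) + 378624 = 375708 + j66960
|N| = √(2² + 0²) ≈ 2, ∠N ≈ 0.00°
|D| = √(375708² + 66960²) ≈ 3.8163e+05, ∠D ≈ 10.11°
∠G = 0.00° − 10.11° = -10.11°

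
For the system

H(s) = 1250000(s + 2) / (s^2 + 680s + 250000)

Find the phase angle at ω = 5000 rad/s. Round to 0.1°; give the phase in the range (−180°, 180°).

At s = jω = j5000:
zero (s+2): 2 + j5000 → |·| = √(2²+5000²) = √25000004 ≈ 5000, ∠ = arctan(5000/2) ≈ 89.98°
quadratic: (j5000)² + 680·j5000 + 250000 = -24750000 + j3400000 → |·| ≈ 2.4982e+07, ∠ ≈ 172.18°
∠H = 89.98° − 172.18° = -82.20°

-82.2°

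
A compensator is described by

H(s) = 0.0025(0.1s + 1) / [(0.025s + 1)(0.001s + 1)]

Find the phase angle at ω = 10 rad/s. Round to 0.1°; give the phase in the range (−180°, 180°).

At ω = 10 rad/s:
zero (1 + j10·0.1) = 1 + j1 → |·| ≈ 1.4142, ∠ ≈ 45.00°
pole (1 + j10·0.025) = 1 + j0.25 → |·| ≈ 1.0308, ∠ ≈ 14.04°
pole (1 + j10·0.001) = 1 + j0.01 → |·| ≈ 1, ∠ ≈ 0.57°
∠H = (45.00°) − (14.04° + 0.57°) = 30.39°

30.4°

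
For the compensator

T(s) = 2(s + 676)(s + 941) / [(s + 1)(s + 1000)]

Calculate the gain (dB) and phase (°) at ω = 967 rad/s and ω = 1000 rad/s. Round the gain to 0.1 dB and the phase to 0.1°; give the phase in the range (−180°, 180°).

At s = jω = j967:
zero (s+676): 676 + j967 → |·| = √(676²+967²) = √1392065 ≈ 1179.9, ∠ = arctan(967/676) ≈ 55.04°
zero (s+941): 941 + j967 → |·| = √(941²+967²) = √1820570 ≈ 1349.3, ∠ = arctan(967/941) ≈ 45.78°
pole (s+1): 1 + j967 → |·| = √(1²+967²) = √935090 ≈ 967, ∠ = arctan(967/1) ≈ 89.94°
pole (s+1000): 1000 + j967 → |·| = √(1000²+967²) = √1935089 ≈ 1391.1, ∠ = arctan(967/1000) ≈ 44.04°
|T| = 2 · 1.592e+06 / 1.3452e+06 ≈ 2.3669
Gain = 20 log₁₀(2.3669) ≈ 7.48 dB
∠T = 100.82° − 133.98° = -33.16°

At s = jω = j1000:
zero (s+676): 676 + j1000 → |·| = √(676²+1000²) = √1456976 ≈ 1207.1, ∠ = arctan(1000/676) ≈ 55.94°
zero (s+941): 941 + j1000 → |·| = √(941²+1000²) = √1885481 ≈ 1373.1, ∠ = arctan(1000/941) ≈ 46.74°
pole (s+1): 1 + j1000 → |·| = √(1²+1000²) = √1000001 ≈ 1000, ∠ = arctan(1000/1) ≈ 89.94°
pole (s+1000): 1000 + j1000 → |·| = √(1000²+1000²) = √2000000 ≈ 1414.2, ∠ = arctan(1000/1000) ≈ 45.00°
|T| = 2 · 1.6575e+06 / 1.4142e+06 ≈ 2.3441
Gain = 20 log₁₀(2.3441) ≈ 7.40 dB
∠T = 102.68° − 134.94° = -32.26°

ω = 967: 7.5 dB, -33.2°; ω = 1000: 7.4 dB, -32.3°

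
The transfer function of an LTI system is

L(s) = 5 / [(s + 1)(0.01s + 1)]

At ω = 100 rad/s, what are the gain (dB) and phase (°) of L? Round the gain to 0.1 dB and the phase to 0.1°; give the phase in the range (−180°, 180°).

-29.0 dB, -134.4°

At ω = 100 rad/s:
pole (1 + j100·1) = 1 + j100 → |·| ≈ 100, ∠ ≈ 89.43°
pole (1 + j100·0.01) = 1 + j1 → |·| ≈ 1.4142, ∠ ≈ 45.00°
|L| = 5 · 1 / (100 · 1.4142) ≈ 0.035356
Gain = 20 log₁₀(0.035356) ≈ -29.03 dB
∠L = (0°) − (89.43° + 45.00°) = -134.43°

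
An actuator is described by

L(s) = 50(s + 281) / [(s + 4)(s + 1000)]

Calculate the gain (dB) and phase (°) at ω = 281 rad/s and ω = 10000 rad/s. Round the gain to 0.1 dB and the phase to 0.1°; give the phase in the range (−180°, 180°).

ω = 281: -23.3 dB, -59.9°; ω = 10000: -46.1 dB, -85.9°

At s = jω = j281:
zero (s+281): 281 + j281 → |·| = √(281²+281²) = √157922 ≈ 397.39, ∠ = arctan(281/281) ≈ 45.00°
pole (s+4): 4 + j281 → |·| = √(4²+281²) = √78977 ≈ 281.03, ∠ = arctan(281/4) ≈ 89.18°
pole (s+1000): 1000 + j281 → |·| = √(1000²+281²) = √1078961 ≈ 1038.7, ∠ = arctan(281/1000) ≈ 15.70°
|L| = 50 · 397.39 / 2.9191e+05 ≈ 0.068067
Gain = 20 log₁₀(0.068067) ≈ -23.34 dB
∠L = 45.00° − 104.88° = -59.88°

At s = jω = j10000:
zero (s+281): 281 + j10000 → |·| = √(281²+10000²) = √100078961 ≈ 10004, ∠ = arctan(10000/281) ≈ 88.39°
pole (s+4): 4 + j10000 → |·| = √(4²+10000²) = √100000016 ≈ 10000, ∠ = arctan(10000/4) ≈ 89.98°
pole (s+1000): 1000 + j10000 → |·| = √(1000²+10000²) = √101000000 ≈ 10050, ∠ = arctan(10000/1000) ≈ 84.29°
|L| = 50 · 10004 / 1.005e+08 ≈ 0.0049771
Gain = 20 log₁₀(0.0049771) ≈ -46.06 dB
∠L = 88.39° − 174.27° = -85.88°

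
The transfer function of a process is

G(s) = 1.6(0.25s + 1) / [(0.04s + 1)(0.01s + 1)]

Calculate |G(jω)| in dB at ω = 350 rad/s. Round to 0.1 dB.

At ω = 350 rad/s:
zero (1 + j350·0.25) = 1 + j87.5 → |·| ≈ 87.506, ∠ ≈ 89.35°
pole (1 + j350·0.04) = 1 + j14 → |·| ≈ 14.036, ∠ ≈ 85.91°
pole (1 + j350·0.01) = 1 + j3.5 → |·| ≈ 3.6401, ∠ ≈ 74.05°
|G| = 1.6 · 87.506 / (14.036 · 3.6401) ≈ 2.7403
Gain = 20 log₁₀(2.7403) ≈ 8.76 dB

8.8 dB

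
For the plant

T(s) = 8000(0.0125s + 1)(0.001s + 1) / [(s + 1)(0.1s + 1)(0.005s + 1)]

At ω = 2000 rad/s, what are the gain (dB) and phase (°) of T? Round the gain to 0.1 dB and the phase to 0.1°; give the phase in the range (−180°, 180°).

-19.1 dB, -112.8°

At ω = 2000 rad/s:
zero (1 + j2000·0.0125) = 1 + j25 → |·| ≈ 25.02, ∠ ≈ 87.71°
zero (1 + j2000·0.001) = 1 + j2 → |·| ≈ 2.2361, ∠ ≈ 63.43°
pole (1 + j2000·1) = 1 + j2000 → |·| ≈ 2000, ∠ ≈ 89.97°
pole (1 + j2000·0.1) = 1 + j200 → |·| ≈ 200, ∠ ≈ 89.71°
pole (1 + j2000·0.005) = 1 + j10 → |·| ≈ 10.05, ∠ ≈ 84.29°
|T| = 8000 · 25.02 · 2.2361 / (2000 · 200 · 10.05) ≈ 0.11134
Gain = 20 log₁₀(0.11134) ≈ -19.07 dB
∠T = (87.71° + 63.43°) − (89.97° + 89.71° + 84.29°) = -112.83°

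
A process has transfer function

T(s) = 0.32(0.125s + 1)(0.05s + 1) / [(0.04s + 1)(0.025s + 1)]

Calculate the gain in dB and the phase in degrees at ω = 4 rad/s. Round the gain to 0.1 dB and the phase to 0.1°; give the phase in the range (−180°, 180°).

-8.9 dB, 23.1°

At ω = 4 rad/s:
zero (1 + j4·0.125) = 1 + j0.5 → |·| ≈ 1.118, ∠ ≈ 26.57°
zero (1 + j4·0.05) = 1 + j0.2 → |·| ≈ 1.0198, ∠ ≈ 11.31°
pole (1 + j4·0.04) = 1 + j0.16 → |·| ≈ 1.0127, ∠ ≈ 9.09°
pole (1 + j4·0.025) = 1 + j0.1 → |·| ≈ 1.005, ∠ ≈ 5.71°
|T| = 0.32 · 1.118 · 1.0198 / (1.0127 · 1.005) ≈ 0.35848
Gain = 20 log₁₀(0.35848) ≈ -8.91 dB
∠T = (26.57° + 11.31°) − (9.09° + 5.71°) = 23.08°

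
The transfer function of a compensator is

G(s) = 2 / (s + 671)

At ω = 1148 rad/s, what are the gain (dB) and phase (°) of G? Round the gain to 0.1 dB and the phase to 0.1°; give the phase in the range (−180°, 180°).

At s = jω = j1148:
pole (s+671): 671 + j1148 → |·| = √(671²+1148²) = √1768145 ≈ 1329.7, ∠ = arctan(1148/671) ≈ 59.69°
|G| = 2 / 1329.7 ≈ 0.0015041
Gain = 20 log₁₀(0.0015041) ≈ -56.45 dB
∠G = 0.00° − 59.69° = -59.69°

-56.5 dB, -59.7°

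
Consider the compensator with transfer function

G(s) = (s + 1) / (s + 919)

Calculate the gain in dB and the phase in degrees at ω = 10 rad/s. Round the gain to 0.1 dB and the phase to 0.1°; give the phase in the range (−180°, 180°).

Substitute s = j10:
Numerator: (j10) + 1 = 1 + j10
Denominator: (j10) + 919 = 919 + j10
|N| = √(1² + 10²) ≈ 10.05, ∠N ≈ 84.29°
|D| = √(919² + 10²) ≈ 919.05, ∠D ≈ 0.62°
|G| = 10.05 / 919.05 ≈ 0.010935
Gain = 20 log₁₀(0.010935) ≈ -39.22 dB
∠G = 84.29° − 0.62° = 83.67°

-39.2 dB, 83.7°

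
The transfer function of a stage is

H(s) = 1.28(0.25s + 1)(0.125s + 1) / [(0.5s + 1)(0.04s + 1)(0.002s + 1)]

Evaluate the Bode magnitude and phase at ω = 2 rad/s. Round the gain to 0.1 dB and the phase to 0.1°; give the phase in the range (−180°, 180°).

0.3 dB, -9.2°

At ω = 2 rad/s:
zero (1 + j2·0.25) = 1 + j0.5 → |·| ≈ 1.118, ∠ ≈ 26.57°
zero (1 + j2·0.125) = 1 + j0.25 → |·| ≈ 1.0308, ∠ ≈ 14.04°
pole (1 + j2·0.5) = 1 + j1 → |·| ≈ 1.4142, ∠ ≈ 45.00°
pole (1 + j2·0.04) = 1 + j0.08 → |·| ≈ 1.0032, ∠ ≈ 4.57°
pole (1 + j2·0.002) = 1 + j0.004 → |·| ≈ 1, ∠ ≈ 0.23°
|H| = 1.28 · 1.118 · 1.0308 / (1.4142 · 1.0032 · 1) ≈ 1.0397
Gain = 20 log₁₀(1.0397) ≈ 0.34 dB
∠H = (26.57° + 14.04°) − (45.00° + 4.57° + 0.23°) = -9.19°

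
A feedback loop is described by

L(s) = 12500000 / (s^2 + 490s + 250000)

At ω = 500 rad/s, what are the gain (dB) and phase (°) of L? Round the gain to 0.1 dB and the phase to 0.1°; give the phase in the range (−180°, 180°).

34.2 dB, -90.0°

At s = jω = j500:
quadratic: (j500)² + 490·j500 + 250000 = 0 + j245000 → |·| ≈ 2.45e+05, ∠ ≈ 90.00°
|L| = 12500000 / 2.45e+05 ≈ 51.02
Gain = 20 log₁₀(51.02) ≈ 34.15 dB
∠L = 0.00° − 90.00° = -90.00°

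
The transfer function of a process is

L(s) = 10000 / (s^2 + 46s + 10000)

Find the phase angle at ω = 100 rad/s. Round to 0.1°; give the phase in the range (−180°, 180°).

At s = jω = j100:
quadratic: (j100)² + 46·j100 + 10000 = 0 + j4600 → |·| ≈ 4600, ∠ ≈ 90.00°
∠L = 0.00° − 90.00° = -90.00°

-90.0°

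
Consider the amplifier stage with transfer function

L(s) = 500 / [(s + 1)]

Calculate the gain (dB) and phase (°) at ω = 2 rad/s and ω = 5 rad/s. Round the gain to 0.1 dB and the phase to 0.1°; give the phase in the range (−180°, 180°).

At ω = 2 rad/s:
pole (1 + j2·1) = 1 + j2 → |·| ≈ 2.2361, ∠ ≈ 63.43°
|L| = 500 · 1 / (2.2361) ≈ 223.6
Gain = 20 log₁₀(223.6) ≈ 46.99 dB
∠L = (0°) − (63.43°) = -63.43°

At ω = 5 rad/s:
pole (1 + j5·1) = 1 + j5 → |·| ≈ 5.099, ∠ ≈ 78.69°
|L| = 500 · 1 / (5.099) ≈ 98.058
Gain = 20 log₁₀(98.058) ≈ 39.83 dB
∠L = (0°) − (78.69°) = -78.69°

ω = 2: 47.0 dB, -63.4°; ω = 5: 39.8 dB, -78.7°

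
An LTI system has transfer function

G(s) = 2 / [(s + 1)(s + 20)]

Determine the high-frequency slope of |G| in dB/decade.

-40 dB/decade

Each pole contributes −20 dB/decade at high frequency; each zero contributes +20 dB/decade.
Net: 0 zero(s) − 2 pole(s) → -40 dB/decade.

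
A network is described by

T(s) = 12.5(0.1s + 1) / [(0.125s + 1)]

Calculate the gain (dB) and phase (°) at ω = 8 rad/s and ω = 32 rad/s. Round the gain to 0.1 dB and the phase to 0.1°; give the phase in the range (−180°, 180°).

ω = 8: 21.1 dB, -6.3°; ω = 32: 20.1 dB, -3.3°

At ω = 8 rad/s:
zero (1 + j8·0.1) = 1 + j0.8 → |·| ≈ 1.2806, ∠ ≈ 38.66°
pole (1 + j8·0.125) = 1 + j1 → |·| ≈ 1.4142, ∠ ≈ 45.00°
|T| = 12.5 · 1.2806 / (1.4142) ≈ 11.319
Gain = 20 log₁₀(11.319) ≈ 21.08 dB
∠T = (38.66°) − (45.00°) = -6.34°

At ω = 32 rad/s:
zero (1 + j32·0.1) = 1 + j3.2 → |·| ≈ 3.3526, ∠ ≈ 72.65°
pole (1 + j32·0.125) = 1 + j4 → |·| ≈ 4.1231, ∠ ≈ 75.96°
|T| = 12.5 · 3.3526 / (4.1231) ≈ 10.164
Gain = 20 log₁₀(10.164) ≈ 20.14 dB
∠T = (72.65°) − (75.96°) = -3.31°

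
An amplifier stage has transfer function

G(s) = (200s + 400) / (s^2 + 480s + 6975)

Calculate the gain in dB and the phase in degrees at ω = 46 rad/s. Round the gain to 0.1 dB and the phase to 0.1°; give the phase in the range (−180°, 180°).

Substitute s = j46:
Numerator: 200(j46) + 400 = 400 + j9200
Denominator: (j46)^2 + 480(j46) + 6975 = 4859 + j22080
|N| = √(400² + 9200²) ≈ 9208.7, ∠N ≈ 87.51°
|D| = √(4859² + 22080²) ≈ 22608, ∠D ≈ 77.59°
|G| = 9208.7 / 22608 ≈ 0.40732
Gain = 20 log₁₀(0.40732) ≈ -7.80 dB
∠G = 87.51° − 77.59° = 9.92°

-7.8 dB, 9.9°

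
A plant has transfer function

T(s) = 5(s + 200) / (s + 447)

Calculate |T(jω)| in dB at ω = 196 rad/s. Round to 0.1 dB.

9.2 dB

At s = jω = j196:
zero (s+200): 200 + j196 → |·| = √(200²+196²) = √78416 ≈ 280.03, ∠ = arctan(196/200) ≈ 44.42°
pole (s+447): 447 + j196 → |·| = √(447²+196²) = √238225 ≈ 488.08, ∠ = arctan(196/447) ≈ 23.68°
|T| = 5 · 280.03 / 488.08 ≈ 2.8687
Gain = 20 log₁₀(2.8687) ≈ 9.15 dB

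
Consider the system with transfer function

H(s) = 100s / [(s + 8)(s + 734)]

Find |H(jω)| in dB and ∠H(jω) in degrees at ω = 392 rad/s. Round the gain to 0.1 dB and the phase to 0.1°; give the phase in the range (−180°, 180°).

-18.4 dB, -26.9°

At s = jω = j392:
zero at origin: s = j392 → |·| = 392, ∠ = 90.00°
pole (s+8): 8 + j392 → |·| = √(8²+392²) = √153728 ≈ 392.08, ∠ = arctan(392/8) ≈ 88.83°
pole (s+734): 734 + j392 → |·| = √(734²+392²) = √692420 ≈ 832.12, ∠ = arctan(392/734) ≈ 28.10°
|H| = 100 · 392 / 3.2626e+05 ≈ 0.12015
Gain = 20 log₁₀(0.12015) ≈ -18.41 dB
∠H = 90.00° − 116.93° = -26.93°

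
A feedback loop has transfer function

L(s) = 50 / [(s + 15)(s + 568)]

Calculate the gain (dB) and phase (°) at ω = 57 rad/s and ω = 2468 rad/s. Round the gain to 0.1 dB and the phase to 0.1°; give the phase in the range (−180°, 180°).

ω = 57: -56.6 dB, -81.0°; ω = 2468: -101.9 dB, -166.7°

At s = jω = j57:
pole (s+15): 15 + j57 → |·| = √(15²+57²) = √3474 ≈ 58.941, ∠ = arctan(57/15) ≈ 75.26°
pole (s+568): 568 + j57 → |·| = √(568²+57²) = √325873 ≈ 570.85, ∠ = arctan(57/568) ≈ 5.73°
|L| = 50 / 33646 ≈ 0.0014861
Gain = 20 log₁₀(0.0014861) ≈ -56.56 dB
∠L = 0.00° − 80.99° = -80.99°

At s = jω = j2468:
pole (s+15): 15 + j2468 → |·| = √(15²+2468²) = √6091249 ≈ 2468, ∠ = arctan(2468/15) ≈ 89.65°
pole (s+568): 568 + j2468 → |·| = √(568²+2468²) = √6413648 ≈ 2532.5, ∠ = arctan(2468/568) ≈ 77.04°
|L| = 50 / 6.2502e+06 ≈ 7.9997e-06
Gain = 20 log₁₀(7.9997e-06) ≈ -101.94 dB
∠L = 0.00° − 166.69° = -166.69°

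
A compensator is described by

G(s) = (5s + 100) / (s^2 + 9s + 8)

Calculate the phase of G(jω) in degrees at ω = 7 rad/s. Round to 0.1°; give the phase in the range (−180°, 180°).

Substitute s = j7:
Numerator: 5(j7) + 100 = 100 + j35
Denominator: (j7)^2 + 9(j7) + 8 = -41 + j63
|N| = √(100² + 35²) ≈ 105.95, ∠N ≈ 19.29°
|D| = √(41² + 63²) ≈ 75.166, ∠D ≈ 123.06°
∠G = 19.29° − 123.06° = -103.77°

-103.8°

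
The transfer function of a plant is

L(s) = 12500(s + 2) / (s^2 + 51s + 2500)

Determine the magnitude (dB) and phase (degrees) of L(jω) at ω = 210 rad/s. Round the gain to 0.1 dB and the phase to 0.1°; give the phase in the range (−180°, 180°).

35.7 dB, -76.1°

At s = jω = j210:
zero (s+2): 2 + j210 → |·| = √(2²+210²) = √44104 ≈ 210.01, ∠ = arctan(210/2) ≈ 89.45°
quadratic: (j210)² + 51·j210 + 2500 = -41600 + j10710 → |·| ≈ 42957, ∠ ≈ 165.56°
|L| = 12500 · 210.01 / 42957 ≈ 61.111
Gain = 20 log₁₀(61.111) ≈ 35.72 dB
∠L = 89.45° − 165.56° = -76.11°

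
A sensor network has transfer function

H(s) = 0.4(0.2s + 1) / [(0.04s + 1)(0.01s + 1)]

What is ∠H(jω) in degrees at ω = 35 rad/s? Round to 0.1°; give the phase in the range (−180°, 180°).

8.1°

At ω = 35 rad/s:
zero (1 + j35·0.2) = 1 + j7 → |·| ≈ 7.0711, ∠ ≈ 81.87°
pole (1 + j35·0.04) = 1 + j1.4 → |·| ≈ 1.7205, ∠ ≈ 54.46°
pole (1 + j35·0.01) = 1 + j0.35 → |·| ≈ 1.0595, ∠ ≈ 19.29°
∠H = (81.87°) − (54.46° + 19.29°) = 8.12°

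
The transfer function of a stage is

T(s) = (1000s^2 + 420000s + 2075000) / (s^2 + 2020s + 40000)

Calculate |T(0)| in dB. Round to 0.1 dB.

T(0) = 2075000 / 40000 = 51.875
20 log₁₀(51.875) ≈ 34.30 dB

34.3 dB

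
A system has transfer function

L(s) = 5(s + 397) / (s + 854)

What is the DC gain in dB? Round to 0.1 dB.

7.3 dB

L(0) = 5·397 / (854) ≈ 2.3244
20 log₁₀(2.3244) ≈ 7.33 dB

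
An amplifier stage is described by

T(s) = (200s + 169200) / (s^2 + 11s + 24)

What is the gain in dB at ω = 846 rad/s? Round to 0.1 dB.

-9.5 dB

Substitute s = j846:
Numerator: 200(j846) + 169200 = 169200 + j169200
Denominator: (j846)^2 + 11(j846) + 24 = -715692 + j9306
|N| = √(169200² + 169200²) ≈ 2.3928e+05, ∠N ≈ 45.00°
|D| = √(715692² + 9306²) ≈ 7.1575e+05, ∠D ≈ 179.26°
|T| = 2.3928e+05 / 7.1575e+05 ≈ 0.33431
Gain = 20 log₁₀(0.33431) ≈ -9.52 dB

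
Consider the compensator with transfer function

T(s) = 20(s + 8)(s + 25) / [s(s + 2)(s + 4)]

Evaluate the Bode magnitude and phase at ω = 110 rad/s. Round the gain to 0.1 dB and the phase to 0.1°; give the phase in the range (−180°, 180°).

At s = jω = j110:
zero (s+8): 8 + j110 → |·| = √(8²+110²) = √12164 ≈ 110.29, ∠ = arctan(110/8) ≈ 85.84°
zero (s+25): 25 + j110 → |·| = √(25²+110²) = √12725 ≈ 112.81, ∠ = arctan(110/25) ≈ 77.20°
pole (s+2): 2 + j110 → |·| = √(2²+110²) = √12104 ≈ 110.02, ∠ = arctan(110/2) ≈ 88.96°
pole (s+4): 4 + j110 → |·| = √(4²+110²) = √12116 ≈ 110.07, ∠ = arctan(110/4) ≈ 87.92°
pole at origin: |s| = 110, ∠ = 90.00° (in denominator)
|T| = 20 · 12442 / 1.3321e+06 ≈ 0.1868
Gain = 20 log₁₀(0.1868) ≈ -14.57 dB
∠T = 163.04° − 266.88° = -103.84°

-14.6 dB, -103.8°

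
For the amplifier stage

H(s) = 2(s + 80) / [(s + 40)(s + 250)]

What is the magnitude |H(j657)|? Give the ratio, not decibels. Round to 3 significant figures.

0.00286

At s = jω = j657:
zero (s+80): 80 + j657 → |·| = √(80²+657²) = √438049 ≈ 661.85, ∠ = arctan(657/80) ≈ 83.06°
pole (s+40): 40 + j657 → |·| = √(40²+657²) = √433249 ≈ 658.22, ∠ = arctan(657/40) ≈ 86.52°
pole (s+250): 250 + j657 → |·| = √(250²+657²) = √494149 ≈ 702.96, ∠ = arctan(657/250) ≈ 69.17°
|H| = 2 · 661.85 / 4.627e+05 ≈ 0.0028608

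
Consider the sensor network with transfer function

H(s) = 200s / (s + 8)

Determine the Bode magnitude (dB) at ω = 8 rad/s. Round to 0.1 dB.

At s = jω = j8:
zero at origin: s = j8 → |·| = 8, ∠ = 90.00°
pole (s+8): 8 + j8 → |·| = √(8²+8²) = √128 ≈ 11.314, ∠ = arctan(8/8) ≈ 45.00°
|H| = 200 · 8 / 11.314 ≈ 141.42
Gain = 20 log₁₀(141.42) ≈ 43.01 dB

43.0 dB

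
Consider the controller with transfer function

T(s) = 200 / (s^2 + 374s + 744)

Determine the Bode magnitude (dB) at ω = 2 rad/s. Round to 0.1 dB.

-14.4 dB

Substitute s = j2:
Numerator: 200 = 200 + j0
Denominator: (j2)^2 + 374(j2) + 744 = 740 + j748
|N| = √(200² + 0²) ≈ 200, ∠N ≈ 0.00°
|D| = √(740² + 748²) ≈ 1052.2, ∠D ≈ 45.31°
|T| = 200 / 1052.2 ≈ 0.19008
Gain = 20 log₁₀(0.19008) ≈ -14.42 dB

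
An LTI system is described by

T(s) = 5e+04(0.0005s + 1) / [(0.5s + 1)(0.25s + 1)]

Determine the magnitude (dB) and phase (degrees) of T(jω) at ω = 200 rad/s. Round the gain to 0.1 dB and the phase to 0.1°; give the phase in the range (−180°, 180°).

20.0 dB, -172.6°

At ω = 200 rad/s:
zero (1 + j200·0.0005) = 1 + j0.1 → |·| ≈ 1.005, ∠ ≈ 5.71°
pole (1 + j200·0.5) = 1 + j100 → |·| ≈ 100, ∠ ≈ 89.43°
pole (1 + j200·0.25) = 1 + j50 → |·| ≈ 50.01, ∠ ≈ 88.85°
|T| = 5e+04 · 1.005 / (100 · 50.01) ≈ 10.048
Gain = 20 log₁₀(10.048) ≈ 20.04 dB
∠T = (5.71°) − (89.43° + 88.85°) = -172.57°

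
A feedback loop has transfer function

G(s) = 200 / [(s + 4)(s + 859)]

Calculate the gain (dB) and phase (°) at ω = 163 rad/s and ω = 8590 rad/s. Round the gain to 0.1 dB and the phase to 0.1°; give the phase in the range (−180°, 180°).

ω = 163: -57.1 dB, -99.3°; ω = 8590: -111.4 dB, -174.3°

At s = jω = j163:
pole (s+4): 4 + j163 → |·| = √(4²+163²) = √26585 ≈ 163.05, ∠ = arctan(163/4) ≈ 88.59°
pole (s+859): 859 + j163 → |·| = √(859²+163²) = √764450 ≈ 874.33, ∠ = arctan(163/859) ≈ 10.74°
|G| = 200 / 1.4256e+05 ≈ 0.0014029
Gain = 20 log₁₀(0.0014029) ≈ -57.06 dB
∠G = 0.00° − 99.33° = -99.33°

At s = jω = j8590:
pole (s+4): 4 + j8590 → |·| = √(4²+8590²) = √73788116 ≈ 8590, ∠ = arctan(8590/4) ≈ 89.97°
pole (s+859): 859 + j8590 → |·| = √(859²+8590²) = √74525981 ≈ 8632.8, ∠ = arctan(8590/859) ≈ 84.29°
|G| = 200 / 7.4156e+07 ≈ 2.697e-06
Gain = 20 log₁₀(2.697e-06) ≈ -111.38 dB
∠G = 0.00° − 174.26° = -174.26°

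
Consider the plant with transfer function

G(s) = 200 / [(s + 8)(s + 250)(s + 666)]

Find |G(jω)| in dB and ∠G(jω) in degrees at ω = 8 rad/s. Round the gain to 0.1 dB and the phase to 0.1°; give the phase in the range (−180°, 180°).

At s = jω = j8:
pole (s+8): 8 + j8 → |·| = √(8²+8²) = √128 ≈ 11.314, ∠ = arctan(8/8) ≈ 45.00°
pole (s+250): 250 + j8 → |·| = √(250²+8²) = √62564 ≈ 250.13, ∠ = arctan(8/250) ≈ 1.83°
pole (s+666): 666 + j8 → |·| = √(666²+8²) = √443620 ≈ 666.05, ∠ = arctan(8/666) ≈ 0.69°
|G| = 200 / 1.8849e+06 ≈ 0.00010611
Gain = 20 log₁₀(0.00010611) ≈ -79.48 dB
∠G = 0.00° − 47.52° = -47.52°

-79.5 dB, -47.5°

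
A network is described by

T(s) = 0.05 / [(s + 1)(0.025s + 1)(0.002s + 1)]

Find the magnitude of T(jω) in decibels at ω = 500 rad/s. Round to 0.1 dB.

At ω = 500 rad/s:
pole (1 + j500·1) = 1 + j500 → |·| ≈ 500, ∠ ≈ 89.89°
pole (1 + j500·0.025) = 1 + j12.5 → |·| ≈ 12.54, ∠ ≈ 85.43°
pole (1 + j500·0.002) = 1 + j1 → |·| ≈ 1.4142, ∠ ≈ 45.00°
|T| = 0.05 · 1 / (500 · 12.54 · 1.4142) ≈ 5.6389e-06
Gain = 20 log₁₀(5.6389e-06) ≈ -104.98 dB

-105.0 dB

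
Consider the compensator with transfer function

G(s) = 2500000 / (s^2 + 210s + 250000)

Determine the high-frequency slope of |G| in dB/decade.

-40 dB/decade

Each pole contributes −20 dB/decade at high frequency; each zero contributes +20 dB/decade.
Net: 0 zero(s) − 2 pole(s) → -40 dB/decade.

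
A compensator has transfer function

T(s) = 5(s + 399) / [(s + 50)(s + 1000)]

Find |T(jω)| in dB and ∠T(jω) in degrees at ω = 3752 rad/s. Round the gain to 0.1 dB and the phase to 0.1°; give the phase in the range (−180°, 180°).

-57.8 dB, -80.4°

At s = jω = j3752:
zero (s+399): 399 + j3752 → |·| = √(399²+3752²) = √14236705 ≈ 3773.2, ∠ = arctan(3752/399) ≈ 83.93°
pole (s+50): 50 + j3752 → |·| = √(50²+3752²) = √14080004 ≈ 3752.3, ∠ = arctan(3752/50) ≈ 89.24°
pole (s+1000): 1000 + j3752 → |·| = √(1000²+3752²) = √15077504 ≈ 3883, ∠ = arctan(3752/1000) ≈ 75.08°
|T| = 5 · 3773.2 / 1.457e+07 ≈ 0.0012949
Gain = 20 log₁₀(0.0012949) ≈ -57.76 dB
∠T = 83.93° − 164.32° = -80.39°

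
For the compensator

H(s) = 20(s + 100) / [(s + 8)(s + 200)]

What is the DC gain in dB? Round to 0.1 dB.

H(0) = 20·100 / (8·200) = 1.25
20 log₁₀(1.25) ≈ 1.94 dB

1.9 dB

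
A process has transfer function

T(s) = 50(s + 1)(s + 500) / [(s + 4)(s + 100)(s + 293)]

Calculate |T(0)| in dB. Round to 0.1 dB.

T(0) = 50·1·500 / (4·100·293) ≈ 0.21331
20 log₁₀(0.21331) ≈ -13.42 dB

-13.4 dB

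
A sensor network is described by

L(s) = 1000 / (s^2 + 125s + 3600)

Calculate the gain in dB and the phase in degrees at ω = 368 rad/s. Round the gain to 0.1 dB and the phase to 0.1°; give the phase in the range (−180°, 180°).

-42.9 dB, -160.8°

Substitute s = j368:
Numerator: 1000 = 1000 + j0
Denominator: (j368)^2 + 125(j368) + 3600 = -131824 + j46000
|N| = √(1000² + 0²) ≈ 1000, ∠N ≈ 0.00°
|D| = √(131824² + 46000²) ≈ 1.3962e+05, ∠D ≈ 160.76°
|L| = 1000 / 1.3962e+05 ≈ 0.0071623
Gain = 20 log₁₀(0.0071623) ≈ -42.90 dB
∠L = 0.00° − 160.76° = -160.76°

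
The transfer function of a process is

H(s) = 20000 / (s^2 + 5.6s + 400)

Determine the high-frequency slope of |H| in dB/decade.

-40 dB/decade

Each pole contributes −20 dB/decade at high frequency; each zero contributes +20 dB/decade.
Net: 0 zero(s) − 2 pole(s) → -40 dB/decade.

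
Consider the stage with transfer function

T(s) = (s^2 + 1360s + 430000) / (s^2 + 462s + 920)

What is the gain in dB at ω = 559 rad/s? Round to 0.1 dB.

Substitute s = j559:
Numerator: (j559)^2 + 1360(j559) + 430000 = 117519 + j760240
Denominator: (j559)^2 + 462(j559) + 920 = -311561 + j258258
|N| = √(117519² + 760240²) ≈ 7.6927e+05, ∠N ≈ 81.21°
|D| = √(311561² + 258258²) ≈ 4.0468e+05, ∠D ≈ 140.34°
|T| = 7.6927e+05 / 4.0468e+05 ≈ 1.9009
Gain = 20 log₁₀(1.9009) ≈ 5.58 dB

5.6 dB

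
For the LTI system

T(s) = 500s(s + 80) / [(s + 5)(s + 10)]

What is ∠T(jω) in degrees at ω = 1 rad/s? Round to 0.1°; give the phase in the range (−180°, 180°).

At s = jω = j1:
zero (s+80): 80 + j1 → |·| = √(80²+1²) = √6401 ≈ 80.006, ∠ = arctan(1/80) ≈ 0.72°
zero at origin: s = j1 → |·| = 1, ∠ = 90.00°
pole (s+5): 5 + j1 → |·| = √(5²+1²) = √26 ≈ 5.099, ∠ = arctan(1/5) ≈ 11.31°
pole (s+10): 10 + j1 → |·| = √(10²+1²) = √101 ≈ 10.05, ∠ = arctan(1/10) ≈ 5.71°
∠T = 90.72° − 17.02° = 73.70°

73.7°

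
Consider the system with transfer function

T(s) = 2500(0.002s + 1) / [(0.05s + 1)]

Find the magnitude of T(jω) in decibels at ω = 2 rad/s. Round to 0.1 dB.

67.9 dB

At ω = 2 rad/s:
zero (1 + j2·0.002) = 1 + j0.004 → |·| ≈ 1, ∠ ≈ 0.23°
pole (1 + j2·0.05) = 1 + j0.1 → |·| ≈ 1.005, ∠ ≈ 5.71°
|T| = 2500 · 1 / (1.005) ≈ 2487.6
Gain = 20 log₁₀(2487.6) ≈ 67.92 dB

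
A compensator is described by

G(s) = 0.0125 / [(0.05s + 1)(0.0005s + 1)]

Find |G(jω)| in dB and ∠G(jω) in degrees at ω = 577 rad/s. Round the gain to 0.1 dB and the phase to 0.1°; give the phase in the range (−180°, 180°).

-67.6 dB, -104.1°

At ω = 577 rad/s:
pole (1 + j577·0.05) = 1 + j28.85 → |·| ≈ 28.867, ∠ ≈ 88.01°
pole (1 + j577·0.0005) = 1 + j0.2885 → |·| ≈ 1.0408, ∠ ≈ 16.09°
|G| = 0.0125 · 1 / (28.867 · 1.0408) ≈ 0.00041605
Gain = 20 log₁₀(0.00041605) ≈ -67.62 dB
∠G = (0°) − (88.01° + 16.09°) = -104.10°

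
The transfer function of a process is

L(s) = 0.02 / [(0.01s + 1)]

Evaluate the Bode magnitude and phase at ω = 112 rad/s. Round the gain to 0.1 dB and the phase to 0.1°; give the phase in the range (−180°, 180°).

At ω = 112 rad/s:
pole (1 + j112·0.01) = 1 + j1.12 → |·| ≈ 1.5015, ∠ ≈ 48.24°
|L| = 0.02 · 1 / (1.5015) ≈ 0.01332
Gain = 20 log₁₀(0.01332) ≈ -37.51 dB
∠L = (0°) − (48.24°) = -48.24°

-37.5 dB, -48.2°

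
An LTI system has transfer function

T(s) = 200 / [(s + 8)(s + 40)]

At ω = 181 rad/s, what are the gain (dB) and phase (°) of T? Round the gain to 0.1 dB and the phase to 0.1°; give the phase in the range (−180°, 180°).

-44.5 dB, -165.0°

At s = jω = j181:
pole (s+8): 8 + j181 → |·| = √(8²+181²) = √32825 ≈ 181.18, ∠ = arctan(181/8) ≈ 87.47°
pole (s+40): 40 + j181 → |·| = √(40²+181²) = √34361 ≈ 185.37, ∠ = arctan(181/40) ≈ 77.54°
|T| = 200 / 33585 ≈ 0.005955
Gain = 20 log₁₀(0.005955) ≈ -44.50 dB
∠T = 0.00° − 165.01° = -165.01°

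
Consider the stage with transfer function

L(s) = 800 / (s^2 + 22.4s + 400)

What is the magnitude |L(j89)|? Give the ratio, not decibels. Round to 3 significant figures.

0.103

At s = jω = j89:
quadratic: (j89)² + 22.4·j89 + 400 = -7521 + j1993.6 → |·| ≈ 7780.7, ∠ ≈ 165.15°
|L| = 800 / 7780.7 ≈ 0.10282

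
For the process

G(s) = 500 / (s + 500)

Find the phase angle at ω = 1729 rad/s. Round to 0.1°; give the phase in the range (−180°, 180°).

-73.9°

At s = jω = j1729:
pole (s+500): 500 + j1729 → |·| = √(500²+1729²) = √3239441 ≈ 1799.8, ∠ = arctan(1729/500) ≈ 73.87°
∠G = 0.00° − 73.87° = -73.87°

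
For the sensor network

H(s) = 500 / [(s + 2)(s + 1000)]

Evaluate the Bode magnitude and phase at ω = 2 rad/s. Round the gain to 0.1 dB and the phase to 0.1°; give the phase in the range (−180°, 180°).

-15.1 dB, -45.1°

At s = jω = j2:
pole (s+2): 2 + j2 → |·| = √(2²+2²) = √8 ≈ 2.8284, ∠ = arctan(2/2) ≈ 45.00°
pole (s+1000): 1000 + j2 → |·| = √(1000²+2²) = √1000004 ≈ 1000, ∠ = arctan(2/1000) ≈ 0.11°
|H| = 500 / 2828.4 ≈ 0.17678
Gain = 20 log₁₀(0.17678) ≈ -15.05 dB
∠H = 0.00° − 45.11° = -45.11°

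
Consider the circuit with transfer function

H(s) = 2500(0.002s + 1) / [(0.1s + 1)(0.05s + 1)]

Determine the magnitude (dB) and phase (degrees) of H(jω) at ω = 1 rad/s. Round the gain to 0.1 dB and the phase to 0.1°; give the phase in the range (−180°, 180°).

67.9 dB, -8.5°

At ω = 1 rad/s:
zero (1 + j1·0.002) = 1 + j0.002 → |·| ≈ 1, ∠ ≈ 0.11°
pole (1 + j1·0.1) = 1 + j0.1 → |·| ≈ 1.005, ∠ ≈ 5.71°
pole (1 + j1·0.05) = 1 + j0.05 → |·| ≈ 1.0012, ∠ ≈ 2.86°
|H| = 2500 · 1 / (1.005 · 1.0012) ≈ 2484.6
Gain = 20 log₁₀(2484.6) ≈ 67.91 dB
∠H = (0.11°) − (5.71° + 2.86°) = -8.46°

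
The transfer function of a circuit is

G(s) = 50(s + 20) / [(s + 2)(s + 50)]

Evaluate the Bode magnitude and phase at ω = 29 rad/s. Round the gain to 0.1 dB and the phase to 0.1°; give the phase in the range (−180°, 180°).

0.4 dB, -60.8°

At s = jω = j29:
zero (s+20): 20 + j29 → |·| = √(20²+29²) = √1241 ≈ 35.228, ∠ = arctan(29/20) ≈ 55.41°
pole (s+2): 2 + j29 → |·| = √(2²+29²) = √845 ≈ 29.069, ∠ = arctan(29/2) ≈ 86.05°
pole (s+50): 50 + j29 → |·| = √(50²+29²) = √3341 ≈ 57.801, ∠ = arctan(29/50) ≈ 30.11°
|G| = 50 · 35.228 / 1680.2 ≈ 1.0483
Gain = 20 log₁₀(1.0483) ≈ 0.41 dB
∠G = 55.41° − 116.16° = -60.75°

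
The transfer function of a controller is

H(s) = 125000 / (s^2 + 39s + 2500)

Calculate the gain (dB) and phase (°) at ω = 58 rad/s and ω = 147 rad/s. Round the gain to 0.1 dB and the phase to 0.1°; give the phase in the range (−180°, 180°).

ω = 58: 34.3 dB, -110.9°; ω = 147: 15.9 dB, -163.3°

At s = jω = j58:
quadratic: (j58)² + 39·j58 + 2500 = -864 + j2262 → |·| ≈ 2421.4, ∠ ≈ 110.91°
|H| = 125000 / 2421.4 ≈ 51.623
Gain = 20 log₁₀(51.623) ≈ 34.26 dB
∠H = 0.00° − 110.91° = -110.91°

At s = jω = j147:
quadratic: (j147)² + 39·j147 + 2500 = -19109 + j5733 → |·| ≈ 19950, ∠ ≈ 163.30°
|H| = 125000 / 19950 ≈ 6.2657
Gain = 20 log₁₀(6.2657) ≈ 15.94 dB
∠H = 0.00° − 163.30° = -163.30°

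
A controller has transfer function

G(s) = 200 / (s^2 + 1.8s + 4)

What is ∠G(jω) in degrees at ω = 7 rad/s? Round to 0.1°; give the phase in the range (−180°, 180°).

At s = jω = j7:
quadratic: (j7)² + 1.8·j7 + 4 = -45 + j12.6 → |·| ≈ 46.731, ∠ ≈ 164.36°
∠G = 0.00° − 164.36° = -164.36°

-164.4°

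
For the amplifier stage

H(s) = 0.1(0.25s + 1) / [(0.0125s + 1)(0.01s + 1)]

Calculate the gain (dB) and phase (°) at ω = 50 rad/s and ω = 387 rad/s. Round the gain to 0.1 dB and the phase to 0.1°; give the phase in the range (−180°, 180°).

ω = 50: -0.4 dB, 26.9°; ω = 387: -6.2 dB, -64.4°

At ω = 50 rad/s:
zero (1 + j50·0.25) = 1 + j12.5 → |·| ≈ 12.54, ∠ ≈ 85.43°
pole (1 + j50·0.0125) = 1 + j0.625 → |·| ≈ 1.1792, ∠ ≈ 32.01°
pole (1 + j50·0.01) = 1 + j0.5 → |·| ≈ 1.118, ∠ ≈ 26.57°
|H| = 0.1 · 12.54 / (1.1792 · 1.118) ≈ 0.95119
Gain = 20 log₁₀(0.95119) ≈ -0.43 dB
∠H = (85.43°) − (32.01° + 26.57°) = 26.85°

At ω = 387 rad/s:
zero (1 + j387·0.25) = 1 + j96.75 → |·| ≈ 96.755, ∠ ≈ 89.41°
pole (1 + j387·0.0125) = 1 + j4.8375 → |·| ≈ 4.9398, ∠ ≈ 78.32°
pole (1 + j387·0.01) = 1 + j3.87 → |·| ≈ 3.9971, ∠ ≈ 75.51°
|H| = 0.1 · 96.755 / (4.9398 · 3.9971) ≈ 0.49003
Gain = 20 log₁₀(0.49003) ≈ -6.20 dB
∠H = (89.41°) − (78.32° + 75.51°) = -64.42°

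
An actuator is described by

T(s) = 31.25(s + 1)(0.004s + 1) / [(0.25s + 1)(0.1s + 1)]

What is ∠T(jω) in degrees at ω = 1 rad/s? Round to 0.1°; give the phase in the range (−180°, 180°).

25.5°

At ω = 1 rad/s:
zero (1 + j1·1) = 1 + j1 → |·| ≈ 1.4142, ∠ ≈ 45.00°
zero (1 + j1·0.004) = 1 + j0.004 → |·| ≈ 1, ∠ ≈ 0.23°
pole (1 + j1·0.25) = 1 + j0.25 → |·| ≈ 1.0308, ∠ ≈ 14.04°
pole (1 + j1·0.1) = 1 + j0.1 → |·| ≈ 1.005, ∠ ≈ 5.71°
∠T = (45.00° + 0.23°) − (14.04° + 5.71°) = 25.48°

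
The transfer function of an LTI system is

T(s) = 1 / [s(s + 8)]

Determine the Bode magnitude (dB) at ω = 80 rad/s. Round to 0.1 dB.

At s = jω = j80:
pole (s+8): 8 + j80 → |·| = √(8²+80²) = √6464 ≈ 80.399, ∠ = arctan(80/8) ≈ 84.29°
pole at origin: |s| = 80, ∠ = 90.00° (in denominator)
|T| = 1 / 6431.9 ≈ 0.00015548
Gain = 20 log₁₀(0.00015548) ≈ -76.17 dB

-76.2 dB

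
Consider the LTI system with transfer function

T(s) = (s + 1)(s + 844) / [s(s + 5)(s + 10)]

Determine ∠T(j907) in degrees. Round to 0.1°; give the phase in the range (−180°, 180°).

-132.1°

At s = jω = j907:
zero (s+1): 1 + j907 → |·| = √(1²+907²) = √822650 ≈ 907, ∠ = arctan(907/1) ≈ 89.94°
zero (s+844): 844 + j907 → |·| = √(844²+907²) = √1534985 ≈ 1238.9, ∠ = arctan(907/844) ≈ 47.06°
pole (s+5): 5 + j907 → |·| = √(5²+907²) = √822674 ≈ 907.01, ∠ = arctan(907/5) ≈ 89.68°
pole (s+10): 10 + j907 → |·| = √(10²+907²) = √822749 ≈ 907.06, ∠ = arctan(907/10) ≈ 89.37°
pole at origin: |s| = 907, ∠ = 90.00° (in denominator)
∠T = 137.00° − 269.05° = -132.05°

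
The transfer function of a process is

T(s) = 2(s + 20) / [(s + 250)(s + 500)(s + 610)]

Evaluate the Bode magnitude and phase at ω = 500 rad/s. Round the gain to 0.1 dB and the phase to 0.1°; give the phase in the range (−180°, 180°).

-109.9 dB, -60.1°

At s = jω = j500:
zero (s+20): 20 + j500 → |·| = √(20²+500²) = √250400 ≈ 500.4, ∠ = arctan(500/20) ≈ 87.71°
pole (s+250): 250 + j500 → |·| = √(250²+500²) = √312500 ≈ 559.02, ∠ = arctan(500/250) ≈ 63.43°
pole (s+500): 500 + j500 → |·| = √(500²+500²) = √500000 ≈ 707.11, ∠ = arctan(500/500) ≈ 45.00°
pole (s+610): 610 + j500 → |·| = √(610²+500²) = √622100 ≈ 788.73, ∠ = arctan(500/610) ≈ 39.34°
|T| = 2 · 500.4 / 3.1178e+08 ≈ 3.21e-06
Gain = 20 log₁₀(3.21e-06) ≈ -109.87 dB
∠T = 87.71° − 147.77° = -60.06°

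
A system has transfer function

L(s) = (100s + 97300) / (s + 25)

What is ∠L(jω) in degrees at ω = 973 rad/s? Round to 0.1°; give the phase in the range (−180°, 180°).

Substitute s = j973:
Numerator: 100(j973) + 97300 = 97300 + j97300
Denominator: (j973) + 25 = 25 + j973
|N| = √(97300² + 97300²) ≈ 1.376e+05, ∠N ≈ 45.00°
|D| = √(25² + 973²) ≈ 973.32, ∠D ≈ 88.53°
∠L = 45.00° − 88.53° = -43.53°

-43.5°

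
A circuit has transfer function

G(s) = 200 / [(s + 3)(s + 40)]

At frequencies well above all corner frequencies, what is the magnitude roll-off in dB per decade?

-40 dB/decade

Each pole contributes −20 dB/decade at high frequency; each zero contributes +20 dB/decade.
Net: 0 zero(s) − 2 pole(s) → -40 dB/decade.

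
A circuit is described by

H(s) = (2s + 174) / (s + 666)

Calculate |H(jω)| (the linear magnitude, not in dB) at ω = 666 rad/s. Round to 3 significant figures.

1.43

Substitute s = j666:
Numerator: 2(j666) + 174 = 174 + j1332
Denominator: (j666) + 666 = 666 + j666
|N| = √(174² + 1332²) ≈ 1343.3, ∠N ≈ 82.56°
|D| = √(666² + 666²) ≈ 941.87, ∠D ≈ 45.00°
|H| = 1343.3 / 941.87 ≈ 1.4262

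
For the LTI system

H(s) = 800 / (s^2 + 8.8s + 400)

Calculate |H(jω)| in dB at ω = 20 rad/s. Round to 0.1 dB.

At s = jω = j20:
quadratic: (j20)² + 8.8·j20 + 400 = 0 + j176 → |·| ≈ 176, ∠ ≈ 90.00°
|H| = 800 / 176 ≈ 4.5455
Gain = 20 log₁₀(4.5455) ≈ 13.15 dB

13.2 dB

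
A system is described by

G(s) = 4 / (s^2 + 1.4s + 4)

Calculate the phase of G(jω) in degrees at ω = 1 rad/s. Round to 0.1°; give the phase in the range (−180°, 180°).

-25.0°

At s = jω = j1:
quadratic: (j1)² + 1.4·j1 + 4 = 3 + j1.4 → |·| ≈ 3.3106, ∠ ≈ 25.02°
∠G = 0.00° − 25.02° = -25.02°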